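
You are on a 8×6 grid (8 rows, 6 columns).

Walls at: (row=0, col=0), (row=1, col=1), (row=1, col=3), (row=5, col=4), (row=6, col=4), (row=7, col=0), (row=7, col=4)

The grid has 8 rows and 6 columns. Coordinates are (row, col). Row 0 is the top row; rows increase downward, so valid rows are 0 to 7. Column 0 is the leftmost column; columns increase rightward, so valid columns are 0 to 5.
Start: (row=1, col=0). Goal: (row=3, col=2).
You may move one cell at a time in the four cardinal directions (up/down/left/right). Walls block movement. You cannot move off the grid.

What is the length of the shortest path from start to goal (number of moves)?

BFS from (row=1, col=0) until reaching (row=3, col=2):
  Distance 0: (row=1, col=0)
  Distance 1: (row=2, col=0)
  Distance 2: (row=2, col=1), (row=3, col=0)
  Distance 3: (row=2, col=2), (row=3, col=1), (row=4, col=0)
  Distance 4: (row=1, col=2), (row=2, col=3), (row=3, col=2), (row=4, col=1), (row=5, col=0)  <- goal reached here
One shortest path (4 moves): (row=1, col=0) -> (row=2, col=0) -> (row=2, col=1) -> (row=2, col=2) -> (row=3, col=2)

Answer: Shortest path length: 4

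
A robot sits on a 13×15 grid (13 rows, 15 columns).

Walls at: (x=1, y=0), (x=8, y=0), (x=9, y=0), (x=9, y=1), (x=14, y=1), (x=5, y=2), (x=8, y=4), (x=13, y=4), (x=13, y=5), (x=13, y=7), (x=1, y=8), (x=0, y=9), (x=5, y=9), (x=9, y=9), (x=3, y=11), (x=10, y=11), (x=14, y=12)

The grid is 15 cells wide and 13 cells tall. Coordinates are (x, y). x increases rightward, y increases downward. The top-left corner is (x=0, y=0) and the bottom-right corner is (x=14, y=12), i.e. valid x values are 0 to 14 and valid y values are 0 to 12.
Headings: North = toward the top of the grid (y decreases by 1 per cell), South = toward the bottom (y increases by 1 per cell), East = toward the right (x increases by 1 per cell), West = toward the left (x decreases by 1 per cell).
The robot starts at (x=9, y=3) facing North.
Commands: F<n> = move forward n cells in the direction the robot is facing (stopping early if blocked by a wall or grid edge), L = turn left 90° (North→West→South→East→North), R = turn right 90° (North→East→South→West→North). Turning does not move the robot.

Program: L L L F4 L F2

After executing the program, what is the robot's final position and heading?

Answer: Final position: (x=13, y=1), facing North

Derivation:
Start: (x=9, y=3), facing North
  L: turn left, now facing West
  L: turn left, now facing South
  L: turn left, now facing East
  F4: move forward 4, now at (x=13, y=3)
  L: turn left, now facing North
  F2: move forward 2, now at (x=13, y=1)
Final: (x=13, y=1), facing North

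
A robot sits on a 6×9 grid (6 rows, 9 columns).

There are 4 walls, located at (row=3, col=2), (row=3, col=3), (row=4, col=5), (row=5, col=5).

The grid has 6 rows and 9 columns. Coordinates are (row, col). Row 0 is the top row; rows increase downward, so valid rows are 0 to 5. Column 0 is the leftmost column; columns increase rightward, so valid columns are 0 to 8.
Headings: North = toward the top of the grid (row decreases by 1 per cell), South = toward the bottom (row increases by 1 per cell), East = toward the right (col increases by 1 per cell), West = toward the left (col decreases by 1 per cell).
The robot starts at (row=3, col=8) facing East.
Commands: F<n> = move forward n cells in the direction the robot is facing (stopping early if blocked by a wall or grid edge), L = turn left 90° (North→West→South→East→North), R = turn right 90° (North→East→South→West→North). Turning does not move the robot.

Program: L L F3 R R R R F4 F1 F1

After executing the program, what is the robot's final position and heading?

Answer: Final position: (row=3, col=4), facing West

Derivation:
Start: (row=3, col=8), facing East
  L: turn left, now facing North
  L: turn left, now facing West
  F3: move forward 3, now at (row=3, col=5)
  R: turn right, now facing North
  R: turn right, now facing East
  R: turn right, now facing South
  R: turn right, now facing West
  F4: move forward 1/4 (blocked), now at (row=3, col=4)
  F1: move forward 0/1 (blocked), now at (row=3, col=4)
  F1: move forward 0/1 (blocked), now at (row=3, col=4)
Final: (row=3, col=4), facing West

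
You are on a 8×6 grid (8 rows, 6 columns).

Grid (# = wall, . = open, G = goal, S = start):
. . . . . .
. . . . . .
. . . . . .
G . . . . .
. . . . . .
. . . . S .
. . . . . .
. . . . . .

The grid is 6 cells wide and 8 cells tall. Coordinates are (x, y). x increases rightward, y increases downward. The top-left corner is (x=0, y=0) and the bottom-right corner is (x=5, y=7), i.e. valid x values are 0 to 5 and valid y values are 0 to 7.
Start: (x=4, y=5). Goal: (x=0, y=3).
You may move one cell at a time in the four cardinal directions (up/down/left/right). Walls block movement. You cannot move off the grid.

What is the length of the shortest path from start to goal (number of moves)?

BFS from (x=4, y=5) until reaching (x=0, y=3):
  Distance 0: (x=4, y=5)
  Distance 1: (x=4, y=4), (x=3, y=5), (x=5, y=5), (x=4, y=6)
  Distance 2: (x=4, y=3), (x=3, y=4), (x=5, y=4), (x=2, y=5), (x=3, y=6), (x=5, y=6), (x=4, y=7)
  Distance 3: (x=4, y=2), (x=3, y=3), (x=5, y=3), (x=2, y=4), (x=1, y=5), (x=2, y=6), (x=3, y=7), (x=5, y=7)
  Distance 4: (x=4, y=1), (x=3, y=2), (x=5, y=2), (x=2, y=3), (x=1, y=4), (x=0, y=5), (x=1, y=6), (x=2, y=7)
  Distance 5: (x=4, y=0), (x=3, y=1), (x=5, y=1), (x=2, y=2), (x=1, y=3), (x=0, y=4), (x=0, y=6), (x=1, y=7)
  Distance 6: (x=3, y=0), (x=5, y=0), (x=2, y=1), (x=1, y=2), (x=0, y=3), (x=0, y=7)  <- goal reached here
One shortest path (6 moves): (x=4, y=5) -> (x=3, y=5) -> (x=2, y=5) -> (x=1, y=5) -> (x=0, y=5) -> (x=0, y=4) -> (x=0, y=3)

Answer: Shortest path length: 6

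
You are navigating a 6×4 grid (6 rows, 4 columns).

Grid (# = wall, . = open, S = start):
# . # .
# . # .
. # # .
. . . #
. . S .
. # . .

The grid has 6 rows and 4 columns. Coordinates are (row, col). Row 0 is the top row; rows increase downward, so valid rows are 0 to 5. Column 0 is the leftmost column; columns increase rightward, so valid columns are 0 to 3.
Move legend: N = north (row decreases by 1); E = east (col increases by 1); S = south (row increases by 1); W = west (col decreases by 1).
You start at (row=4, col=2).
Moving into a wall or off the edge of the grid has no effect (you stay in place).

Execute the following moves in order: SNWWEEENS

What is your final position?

Answer: Final position: (row=5, col=3)

Derivation:
Start: (row=4, col=2)
  S (south): (row=4, col=2) -> (row=5, col=2)
  N (north): (row=5, col=2) -> (row=4, col=2)
  W (west): (row=4, col=2) -> (row=4, col=1)
  W (west): (row=4, col=1) -> (row=4, col=0)
  E (east): (row=4, col=0) -> (row=4, col=1)
  E (east): (row=4, col=1) -> (row=4, col=2)
  E (east): (row=4, col=2) -> (row=4, col=3)
  N (north): blocked, stay at (row=4, col=3)
  S (south): (row=4, col=3) -> (row=5, col=3)
Final: (row=5, col=3)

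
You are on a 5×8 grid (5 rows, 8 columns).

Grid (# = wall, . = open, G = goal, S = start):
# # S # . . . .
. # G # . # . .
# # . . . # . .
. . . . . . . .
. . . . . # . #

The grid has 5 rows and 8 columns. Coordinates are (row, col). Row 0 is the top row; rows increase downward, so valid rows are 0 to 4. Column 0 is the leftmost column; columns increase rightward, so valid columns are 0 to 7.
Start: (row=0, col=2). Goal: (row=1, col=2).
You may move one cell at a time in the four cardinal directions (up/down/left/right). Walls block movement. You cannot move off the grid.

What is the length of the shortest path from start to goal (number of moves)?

Answer: Shortest path length: 1

Derivation:
BFS from (row=0, col=2) until reaching (row=1, col=2):
  Distance 0: (row=0, col=2)
  Distance 1: (row=1, col=2)  <- goal reached here
One shortest path (1 moves): (row=0, col=2) -> (row=1, col=2)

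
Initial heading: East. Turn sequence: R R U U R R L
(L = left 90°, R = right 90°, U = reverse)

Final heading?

Answer: Final heading: North

Derivation:
Start: East
  R (right (90° clockwise)) -> South
  R (right (90° clockwise)) -> West
  U (U-turn (180°)) -> East
  U (U-turn (180°)) -> West
  R (right (90° clockwise)) -> North
  R (right (90° clockwise)) -> East
  L (left (90° counter-clockwise)) -> North
Final: North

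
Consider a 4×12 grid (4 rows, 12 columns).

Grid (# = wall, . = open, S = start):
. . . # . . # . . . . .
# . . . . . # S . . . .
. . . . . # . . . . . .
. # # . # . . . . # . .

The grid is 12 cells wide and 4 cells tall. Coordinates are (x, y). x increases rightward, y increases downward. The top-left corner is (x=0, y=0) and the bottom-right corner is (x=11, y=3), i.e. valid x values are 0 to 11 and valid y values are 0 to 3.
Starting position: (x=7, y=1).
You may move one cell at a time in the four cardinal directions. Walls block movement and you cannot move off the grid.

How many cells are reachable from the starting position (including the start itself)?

Answer: Reachable cells: 22

Derivation:
BFS flood-fill from (x=7, y=1):
  Distance 0: (x=7, y=1)
  Distance 1: (x=7, y=0), (x=8, y=1), (x=7, y=2)
  Distance 2: (x=8, y=0), (x=9, y=1), (x=6, y=2), (x=8, y=2), (x=7, y=3)
  Distance 3: (x=9, y=0), (x=10, y=1), (x=9, y=2), (x=6, y=3), (x=8, y=3)
  Distance 4: (x=10, y=0), (x=11, y=1), (x=10, y=2), (x=5, y=3)
  Distance 5: (x=11, y=0), (x=11, y=2), (x=10, y=3)
  Distance 6: (x=11, y=3)
Total reachable: 22 (grid has 39 open cells total)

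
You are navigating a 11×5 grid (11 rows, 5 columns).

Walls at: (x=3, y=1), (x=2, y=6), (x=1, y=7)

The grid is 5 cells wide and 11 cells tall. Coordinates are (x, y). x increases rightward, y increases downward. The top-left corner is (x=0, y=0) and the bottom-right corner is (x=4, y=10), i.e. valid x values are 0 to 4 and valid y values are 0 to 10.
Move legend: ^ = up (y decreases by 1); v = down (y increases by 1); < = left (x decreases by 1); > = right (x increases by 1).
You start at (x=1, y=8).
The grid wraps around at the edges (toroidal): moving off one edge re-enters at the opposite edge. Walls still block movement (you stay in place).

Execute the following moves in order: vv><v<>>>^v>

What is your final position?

Start: (x=1, y=8)
  v (down): (x=1, y=8) -> (x=1, y=9)
  v (down): (x=1, y=9) -> (x=1, y=10)
  > (right): (x=1, y=10) -> (x=2, y=10)
  < (left): (x=2, y=10) -> (x=1, y=10)
  v (down): (x=1, y=10) -> (x=1, y=0)
  < (left): (x=1, y=0) -> (x=0, y=0)
  > (right): (x=0, y=0) -> (x=1, y=0)
  > (right): (x=1, y=0) -> (x=2, y=0)
  > (right): (x=2, y=0) -> (x=3, y=0)
  ^ (up): (x=3, y=0) -> (x=3, y=10)
  v (down): (x=3, y=10) -> (x=3, y=0)
  > (right): (x=3, y=0) -> (x=4, y=0)
Final: (x=4, y=0)

Answer: Final position: (x=4, y=0)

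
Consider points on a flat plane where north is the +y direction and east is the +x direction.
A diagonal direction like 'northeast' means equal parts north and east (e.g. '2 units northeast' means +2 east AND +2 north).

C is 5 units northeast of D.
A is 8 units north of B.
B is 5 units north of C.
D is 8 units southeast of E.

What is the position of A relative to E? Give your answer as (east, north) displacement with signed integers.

Answer: A is at (east=13, north=10) relative to E.

Derivation:
Place E at the origin (east=0, north=0).
  D is 8 units southeast of E: delta (east=+8, north=-8); D at (east=8, north=-8).
  C is 5 units northeast of D: delta (east=+5, north=+5); C at (east=13, north=-3).
  B is 5 units north of C: delta (east=+0, north=+5); B at (east=13, north=2).
  A is 8 units north of B: delta (east=+0, north=+8); A at (east=13, north=10).
Therefore A relative to E: (east=13, north=10).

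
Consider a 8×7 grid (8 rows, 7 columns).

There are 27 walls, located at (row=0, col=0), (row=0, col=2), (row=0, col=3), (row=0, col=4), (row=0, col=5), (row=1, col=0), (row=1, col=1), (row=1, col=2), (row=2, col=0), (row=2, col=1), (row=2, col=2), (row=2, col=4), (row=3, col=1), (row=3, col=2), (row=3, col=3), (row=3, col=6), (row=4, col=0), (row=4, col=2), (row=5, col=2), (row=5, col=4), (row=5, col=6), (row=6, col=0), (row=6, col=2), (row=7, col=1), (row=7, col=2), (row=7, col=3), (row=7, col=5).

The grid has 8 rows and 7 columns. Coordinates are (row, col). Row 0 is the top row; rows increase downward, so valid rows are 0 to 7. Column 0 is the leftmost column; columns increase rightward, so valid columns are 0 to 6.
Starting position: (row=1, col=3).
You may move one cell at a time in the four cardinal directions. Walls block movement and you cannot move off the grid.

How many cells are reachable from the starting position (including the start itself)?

Answer: Reachable cells: 22

Derivation:
BFS flood-fill from (row=1, col=3):
  Distance 0: (row=1, col=3)
  Distance 1: (row=1, col=4), (row=2, col=3)
  Distance 2: (row=1, col=5)
  Distance 3: (row=1, col=6), (row=2, col=5)
  Distance 4: (row=0, col=6), (row=2, col=6), (row=3, col=5)
  Distance 5: (row=3, col=4), (row=4, col=5)
  Distance 6: (row=4, col=4), (row=4, col=6), (row=5, col=5)
  Distance 7: (row=4, col=3), (row=6, col=5)
  Distance 8: (row=5, col=3), (row=6, col=4), (row=6, col=6)
  Distance 9: (row=6, col=3), (row=7, col=4), (row=7, col=6)
Total reachable: 22 (grid has 29 open cells total)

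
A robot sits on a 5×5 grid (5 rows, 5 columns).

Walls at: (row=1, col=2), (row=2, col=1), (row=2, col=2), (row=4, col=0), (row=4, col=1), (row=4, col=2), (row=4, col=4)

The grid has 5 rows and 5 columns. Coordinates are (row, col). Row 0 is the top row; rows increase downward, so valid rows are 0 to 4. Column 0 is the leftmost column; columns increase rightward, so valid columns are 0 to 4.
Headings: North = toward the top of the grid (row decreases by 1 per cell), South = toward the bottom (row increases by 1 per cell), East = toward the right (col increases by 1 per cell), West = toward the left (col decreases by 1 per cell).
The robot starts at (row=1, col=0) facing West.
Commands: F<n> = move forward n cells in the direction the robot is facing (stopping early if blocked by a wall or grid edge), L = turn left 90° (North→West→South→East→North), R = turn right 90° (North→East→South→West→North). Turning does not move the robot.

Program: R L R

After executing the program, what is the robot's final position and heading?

Start: (row=1, col=0), facing West
  R: turn right, now facing North
  L: turn left, now facing West
  R: turn right, now facing North
Final: (row=1, col=0), facing North

Answer: Final position: (row=1, col=0), facing North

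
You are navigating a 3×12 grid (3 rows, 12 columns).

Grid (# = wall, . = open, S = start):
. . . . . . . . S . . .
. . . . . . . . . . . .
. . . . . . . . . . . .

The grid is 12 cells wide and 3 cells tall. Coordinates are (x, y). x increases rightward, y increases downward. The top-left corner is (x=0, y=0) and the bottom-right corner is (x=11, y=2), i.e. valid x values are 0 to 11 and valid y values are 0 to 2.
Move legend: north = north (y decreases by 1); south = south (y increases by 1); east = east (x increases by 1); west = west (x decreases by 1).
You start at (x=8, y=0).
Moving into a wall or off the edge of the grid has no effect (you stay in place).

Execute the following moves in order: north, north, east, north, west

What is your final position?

Answer: Final position: (x=8, y=0)

Derivation:
Start: (x=8, y=0)
  north (north): blocked, stay at (x=8, y=0)
  north (north): blocked, stay at (x=8, y=0)
  east (east): (x=8, y=0) -> (x=9, y=0)
  north (north): blocked, stay at (x=9, y=0)
  west (west): (x=9, y=0) -> (x=8, y=0)
Final: (x=8, y=0)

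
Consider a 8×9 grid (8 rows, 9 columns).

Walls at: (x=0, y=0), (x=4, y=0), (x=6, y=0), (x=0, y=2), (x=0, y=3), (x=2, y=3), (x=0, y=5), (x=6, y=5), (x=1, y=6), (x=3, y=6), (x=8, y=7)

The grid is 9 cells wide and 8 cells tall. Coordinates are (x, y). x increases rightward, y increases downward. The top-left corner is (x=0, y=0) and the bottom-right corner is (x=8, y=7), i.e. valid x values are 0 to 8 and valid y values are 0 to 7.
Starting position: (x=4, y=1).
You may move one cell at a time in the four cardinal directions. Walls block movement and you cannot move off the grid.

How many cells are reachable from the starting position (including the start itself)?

Answer: Reachable cells: 61

Derivation:
BFS flood-fill from (x=4, y=1):
  Distance 0: (x=4, y=1)
  Distance 1: (x=3, y=1), (x=5, y=1), (x=4, y=2)
  Distance 2: (x=3, y=0), (x=5, y=0), (x=2, y=1), (x=6, y=1), (x=3, y=2), (x=5, y=2), (x=4, y=3)
  Distance 3: (x=2, y=0), (x=1, y=1), (x=7, y=1), (x=2, y=2), (x=6, y=2), (x=3, y=3), (x=5, y=3), (x=4, y=4)
  Distance 4: (x=1, y=0), (x=7, y=0), (x=0, y=1), (x=8, y=1), (x=1, y=2), (x=7, y=2), (x=6, y=3), (x=3, y=4), (x=5, y=4), (x=4, y=5)
  Distance 5: (x=8, y=0), (x=8, y=2), (x=1, y=3), (x=7, y=3), (x=2, y=4), (x=6, y=4), (x=3, y=5), (x=5, y=5), (x=4, y=6)
  Distance 6: (x=8, y=3), (x=1, y=4), (x=7, y=4), (x=2, y=5), (x=5, y=6), (x=4, y=7)
  Distance 7: (x=0, y=4), (x=8, y=4), (x=1, y=5), (x=7, y=5), (x=2, y=6), (x=6, y=6), (x=3, y=7), (x=5, y=7)
  Distance 8: (x=8, y=5), (x=7, y=6), (x=2, y=7), (x=6, y=7)
  Distance 9: (x=8, y=6), (x=1, y=7), (x=7, y=7)
  Distance 10: (x=0, y=7)
  Distance 11: (x=0, y=6)
Total reachable: 61 (grid has 61 open cells total)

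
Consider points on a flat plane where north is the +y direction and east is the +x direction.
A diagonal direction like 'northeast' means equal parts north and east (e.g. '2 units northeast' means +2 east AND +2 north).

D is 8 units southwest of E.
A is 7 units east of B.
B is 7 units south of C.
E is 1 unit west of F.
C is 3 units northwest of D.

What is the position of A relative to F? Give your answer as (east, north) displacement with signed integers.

Place F at the origin (east=0, north=0).
  E is 1 unit west of F: delta (east=-1, north=+0); E at (east=-1, north=0).
  D is 8 units southwest of E: delta (east=-8, north=-8); D at (east=-9, north=-8).
  C is 3 units northwest of D: delta (east=-3, north=+3); C at (east=-12, north=-5).
  B is 7 units south of C: delta (east=+0, north=-7); B at (east=-12, north=-12).
  A is 7 units east of B: delta (east=+7, north=+0); A at (east=-5, north=-12).
Therefore A relative to F: (east=-5, north=-12).

Answer: A is at (east=-5, north=-12) relative to F.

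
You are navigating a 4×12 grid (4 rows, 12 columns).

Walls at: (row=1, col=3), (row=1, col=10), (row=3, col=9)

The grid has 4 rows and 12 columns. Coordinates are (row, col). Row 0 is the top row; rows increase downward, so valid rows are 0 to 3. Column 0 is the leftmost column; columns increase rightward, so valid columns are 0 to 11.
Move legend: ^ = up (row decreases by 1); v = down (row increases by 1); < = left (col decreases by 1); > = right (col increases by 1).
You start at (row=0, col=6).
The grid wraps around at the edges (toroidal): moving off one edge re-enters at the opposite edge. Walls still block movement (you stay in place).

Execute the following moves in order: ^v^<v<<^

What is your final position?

Start: (row=0, col=6)
  ^ (up): (row=0, col=6) -> (row=3, col=6)
  v (down): (row=3, col=6) -> (row=0, col=6)
  ^ (up): (row=0, col=6) -> (row=3, col=6)
  < (left): (row=3, col=6) -> (row=3, col=5)
  v (down): (row=3, col=5) -> (row=0, col=5)
  < (left): (row=0, col=5) -> (row=0, col=4)
  < (left): (row=0, col=4) -> (row=0, col=3)
  ^ (up): (row=0, col=3) -> (row=3, col=3)
Final: (row=3, col=3)

Answer: Final position: (row=3, col=3)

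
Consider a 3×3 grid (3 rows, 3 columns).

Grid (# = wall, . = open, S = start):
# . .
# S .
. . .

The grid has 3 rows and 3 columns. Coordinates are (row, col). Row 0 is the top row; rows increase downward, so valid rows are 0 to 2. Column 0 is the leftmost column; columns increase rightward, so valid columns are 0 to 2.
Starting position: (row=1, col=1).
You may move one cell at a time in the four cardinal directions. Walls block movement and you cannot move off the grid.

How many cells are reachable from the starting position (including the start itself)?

BFS flood-fill from (row=1, col=1):
  Distance 0: (row=1, col=1)
  Distance 1: (row=0, col=1), (row=1, col=2), (row=2, col=1)
  Distance 2: (row=0, col=2), (row=2, col=0), (row=2, col=2)
Total reachable: 7 (grid has 7 open cells total)

Answer: Reachable cells: 7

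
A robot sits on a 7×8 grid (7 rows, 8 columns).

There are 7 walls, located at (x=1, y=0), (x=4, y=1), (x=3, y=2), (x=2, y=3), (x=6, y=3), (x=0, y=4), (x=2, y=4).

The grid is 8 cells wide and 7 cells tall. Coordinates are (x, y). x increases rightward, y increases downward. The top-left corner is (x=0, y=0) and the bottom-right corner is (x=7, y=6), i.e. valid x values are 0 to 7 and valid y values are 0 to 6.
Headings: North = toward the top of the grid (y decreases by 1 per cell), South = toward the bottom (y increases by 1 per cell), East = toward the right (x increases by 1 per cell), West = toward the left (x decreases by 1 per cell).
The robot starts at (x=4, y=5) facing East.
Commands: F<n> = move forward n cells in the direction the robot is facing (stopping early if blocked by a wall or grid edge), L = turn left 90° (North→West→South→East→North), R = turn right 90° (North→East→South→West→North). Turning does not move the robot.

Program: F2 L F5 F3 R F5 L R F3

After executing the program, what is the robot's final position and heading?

Answer: Final position: (x=7, y=4), facing East

Derivation:
Start: (x=4, y=5), facing East
  F2: move forward 2, now at (x=6, y=5)
  L: turn left, now facing North
  F5: move forward 1/5 (blocked), now at (x=6, y=4)
  F3: move forward 0/3 (blocked), now at (x=6, y=4)
  R: turn right, now facing East
  F5: move forward 1/5 (blocked), now at (x=7, y=4)
  L: turn left, now facing North
  R: turn right, now facing East
  F3: move forward 0/3 (blocked), now at (x=7, y=4)
Final: (x=7, y=4), facing East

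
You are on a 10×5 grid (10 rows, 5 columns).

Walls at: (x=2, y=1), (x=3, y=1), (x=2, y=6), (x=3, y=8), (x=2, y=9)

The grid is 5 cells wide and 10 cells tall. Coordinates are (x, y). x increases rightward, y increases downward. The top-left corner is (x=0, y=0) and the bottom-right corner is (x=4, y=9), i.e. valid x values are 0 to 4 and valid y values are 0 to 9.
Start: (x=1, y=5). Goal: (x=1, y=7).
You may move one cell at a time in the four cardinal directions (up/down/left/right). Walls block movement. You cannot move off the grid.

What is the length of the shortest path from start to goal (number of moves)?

Answer: Shortest path length: 2

Derivation:
BFS from (x=1, y=5) until reaching (x=1, y=7):
  Distance 0: (x=1, y=5)
  Distance 1: (x=1, y=4), (x=0, y=5), (x=2, y=5), (x=1, y=6)
  Distance 2: (x=1, y=3), (x=0, y=4), (x=2, y=4), (x=3, y=5), (x=0, y=6), (x=1, y=7)  <- goal reached here
One shortest path (2 moves): (x=1, y=5) -> (x=1, y=6) -> (x=1, y=7)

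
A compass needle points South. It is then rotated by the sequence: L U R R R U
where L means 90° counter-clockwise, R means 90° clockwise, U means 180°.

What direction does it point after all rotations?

Start: South
  L (left (90° counter-clockwise)) -> East
  U (U-turn (180°)) -> West
  R (right (90° clockwise)) -> North
  R (right (90° clockwise)) -> East
  R (right (90° clockwise)) -> South
  U (U-turn (180°)) -> North
Final: North

Answer: Final heading: North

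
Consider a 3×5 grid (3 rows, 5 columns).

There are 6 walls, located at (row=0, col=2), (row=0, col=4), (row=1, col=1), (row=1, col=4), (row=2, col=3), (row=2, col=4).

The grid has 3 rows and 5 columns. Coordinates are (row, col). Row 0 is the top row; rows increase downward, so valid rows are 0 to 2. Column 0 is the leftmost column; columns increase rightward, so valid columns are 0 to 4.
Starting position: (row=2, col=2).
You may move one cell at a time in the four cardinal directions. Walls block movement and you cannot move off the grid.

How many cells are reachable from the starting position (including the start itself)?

BFS flood-fill from (row=2, col=2):
  Distance 0: (row=2, col=2)
  Distance 1: (row=1, col=2), (row=2, col=1)
  Distance 2: (row=1, col=3), (row=2, col=0)
  Distance 3: (row=0, col=3), (row=1, col=0)
  Distance 4: (row=0, col=0)
  Distance 5: (row=0, col=1)
Total reachable: 9 (grid has 9 open cells total)

Answer: Reachable cells: 9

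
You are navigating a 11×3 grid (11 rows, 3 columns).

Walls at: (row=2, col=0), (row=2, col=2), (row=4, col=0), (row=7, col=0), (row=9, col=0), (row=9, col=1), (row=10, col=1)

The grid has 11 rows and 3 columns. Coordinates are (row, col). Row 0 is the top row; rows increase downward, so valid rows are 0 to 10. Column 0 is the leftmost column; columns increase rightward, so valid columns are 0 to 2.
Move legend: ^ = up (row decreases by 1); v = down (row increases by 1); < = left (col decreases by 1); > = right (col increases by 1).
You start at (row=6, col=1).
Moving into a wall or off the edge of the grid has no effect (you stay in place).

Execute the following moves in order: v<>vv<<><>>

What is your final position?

Start: (row=6, col=1)
  v (down): (row=6, col=1) -> (row=7, col=1)
  < (left): blocked, stay at (row=7, col=1)
  > (right): (row=7, col=1) -> (row=7, col=2)
  v (down): (row=7, col=2) -> (row=8, col=2)
  v (down): (row=8, col=2) -> (row=9, col=2)
  < (left): blocked, stay at (row=9, col=2)
  < (left): blocked, stay at (row=9, col=2)
  > (right): blocked, stay at (row=9, col=2)
  < (left): blocked, stay at (row=9, col=2)
  > (right): blocked, stay at (row=9, col=2)
  > (right): blocked, stay at (row=9, col=2)
Final: (row=9, col=2)

Answer: Final position: (row=9, col=2)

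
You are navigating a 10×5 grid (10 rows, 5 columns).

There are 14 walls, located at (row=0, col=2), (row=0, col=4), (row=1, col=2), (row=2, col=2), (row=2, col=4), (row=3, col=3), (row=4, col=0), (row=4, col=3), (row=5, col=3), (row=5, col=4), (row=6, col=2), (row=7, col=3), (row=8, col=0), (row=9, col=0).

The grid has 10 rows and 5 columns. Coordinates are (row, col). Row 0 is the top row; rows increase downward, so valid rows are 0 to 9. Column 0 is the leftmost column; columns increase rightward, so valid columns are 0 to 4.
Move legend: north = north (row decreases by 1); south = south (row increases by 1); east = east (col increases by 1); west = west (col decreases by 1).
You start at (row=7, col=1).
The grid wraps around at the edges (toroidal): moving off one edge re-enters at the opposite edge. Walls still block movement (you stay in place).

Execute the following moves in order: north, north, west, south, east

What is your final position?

Answer: Final position: (row=6, col=1)

Derivation:
Start: (row=7, col=1)
  north (north): (row=7, col=1) -> (row=6, col=1)
  north (north): (row=6, col=1) -> (row=5, col=1)
  west (west): (row=5, col=1) -> (row=5, col=0)
  south (south): (row=5, col=0) -> (row=6, col=0)
  east (east): (row=6, col=0) -> (row=6, col=1)
Final: (row=6, col=1)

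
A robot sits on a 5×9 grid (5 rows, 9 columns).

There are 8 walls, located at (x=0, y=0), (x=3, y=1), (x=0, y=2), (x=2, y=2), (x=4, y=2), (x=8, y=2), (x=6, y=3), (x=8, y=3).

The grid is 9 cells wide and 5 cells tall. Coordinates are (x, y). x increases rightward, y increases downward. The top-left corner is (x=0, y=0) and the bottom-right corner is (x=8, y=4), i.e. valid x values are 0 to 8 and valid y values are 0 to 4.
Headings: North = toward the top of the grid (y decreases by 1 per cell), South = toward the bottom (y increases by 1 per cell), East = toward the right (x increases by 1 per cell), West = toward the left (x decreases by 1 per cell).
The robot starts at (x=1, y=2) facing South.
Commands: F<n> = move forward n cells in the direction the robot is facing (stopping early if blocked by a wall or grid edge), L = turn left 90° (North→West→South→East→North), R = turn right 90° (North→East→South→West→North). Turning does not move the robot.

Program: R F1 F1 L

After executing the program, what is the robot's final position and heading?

Answer: Final position: (x=1, y=2), facing South

Derivation:
Start: (x=1, y=2), facing South
  R: turn right, now facing West
  F1: move forward 0/1 (blocked), now at (x=1, y=2)
  F1: move forward 0/1 (blocked), now at (x=1, y=2)
  L: turn left, now facing South
Final: (x=1, y=2), facing South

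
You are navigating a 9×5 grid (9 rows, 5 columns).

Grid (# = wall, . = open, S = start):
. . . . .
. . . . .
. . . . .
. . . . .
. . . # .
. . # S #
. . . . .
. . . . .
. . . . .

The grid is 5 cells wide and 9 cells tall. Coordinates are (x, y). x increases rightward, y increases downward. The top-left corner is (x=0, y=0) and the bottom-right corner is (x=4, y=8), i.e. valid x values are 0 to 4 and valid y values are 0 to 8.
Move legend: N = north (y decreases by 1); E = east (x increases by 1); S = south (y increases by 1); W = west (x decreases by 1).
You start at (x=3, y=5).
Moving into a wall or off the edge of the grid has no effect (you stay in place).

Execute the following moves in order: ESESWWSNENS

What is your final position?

Answer: Final position: (x=3, y=7)

Derivation:
Start: (x=3, y=5)
  E (east): blocked, stay at (x=3, y=5)
  S (south): (x=3, y=5) -> (x=3, y=6)
  E (east): (x=3, y=6) -> (x=4, y=6)
  S (south): (x=4, y=6) -> (x=4, y=7)
  W (west): (x=4, y=7) -> (x=3, y=7)
  W (west): (x=3, y=7) -> (x=2, y=7)
  S (south): (x=2, y=7) -> (x=2, y=8)
  N (north): (x=2, y=8) -> (x=2, y=7)
  E (east): (x=2, y=7) -> (x=3, y=7)
  N (north): (x=3, y=7) -> (x=3, y=6)
  S (south): (x=3, y=6) -> (x=3, y=7)
Final: (x=3, y=7)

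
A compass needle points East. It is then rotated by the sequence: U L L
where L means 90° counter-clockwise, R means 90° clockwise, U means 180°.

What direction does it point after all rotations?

Start: East
  U (U-turn (180°)) -> West
  L (left (90° counter-clockwise)) -> South
  L (left (90° counter-clockwise)) -> East
Final: East

Answer: Final heading: East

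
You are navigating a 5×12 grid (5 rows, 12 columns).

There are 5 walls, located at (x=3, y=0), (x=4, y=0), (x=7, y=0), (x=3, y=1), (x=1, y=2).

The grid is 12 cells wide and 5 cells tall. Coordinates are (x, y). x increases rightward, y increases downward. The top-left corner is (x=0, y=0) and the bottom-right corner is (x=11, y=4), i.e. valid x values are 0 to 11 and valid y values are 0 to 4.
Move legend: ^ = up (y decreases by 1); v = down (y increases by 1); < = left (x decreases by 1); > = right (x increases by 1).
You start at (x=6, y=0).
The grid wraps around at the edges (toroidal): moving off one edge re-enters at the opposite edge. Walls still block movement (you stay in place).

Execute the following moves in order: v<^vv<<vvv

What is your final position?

Start: (x=6, y=0)
  v (down): (x=6, y=0) -> (x=6, y=1)
  < (left): (x=6, y=1) -> (x=5, y=1)
  ^ (up): (x=5, y=1) -> (x=5, y=0)
  v (down): (x=5, y=0) -> (x=5, y=1)
  v (down): (x=5, y=1) -> (x=5, y=2)
  < (left): (x=5, y=2) -> (x=4, y=2)
  < (left): (x=4, y=2) -> (x=3, y=2)
  v (down): (x=3, y=2) -> (x=3, y=3)
  v (down): (x=3, y=3) -> (x=3, y=4)
  v (down): blocked, stay at (x=3, y=4)
Final: (x=3, y=4)

Answer: Final position: (x=3, y=4)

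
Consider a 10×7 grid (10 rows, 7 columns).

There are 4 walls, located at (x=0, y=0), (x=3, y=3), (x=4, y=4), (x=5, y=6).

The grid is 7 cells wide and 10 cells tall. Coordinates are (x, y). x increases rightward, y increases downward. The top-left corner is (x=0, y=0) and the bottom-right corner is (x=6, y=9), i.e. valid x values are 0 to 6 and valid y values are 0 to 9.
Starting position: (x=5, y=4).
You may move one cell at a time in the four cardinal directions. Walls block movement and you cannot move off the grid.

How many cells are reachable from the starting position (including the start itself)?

Answer: Reachable cells: 66

Derivation:
BFS flood-fill from (x=5, y=4):
  Distance 0: (x=5, y=4)
  Distance 1: (x=5, y=3), (x=6, y=4), (x=5, y=5)
  Distance 2: (x=5, y=2), (x=4, y=3), (x=6, y=3), (x=4, y=5), (x=6, y=5)
  Distance 3: (x=5, y=1), (x=4, y=2), (x=6, y=2), (x=3, y=5), (x=4, y=6), (x=6, y=6)
  Distance 4: (x=5, y=0), (x=4, y=1), (x=6, y=1), (x=3, y=2), (x=3, y=4), (x=2, y=5), (x=3, y=6), (x=4, y=7), (x=6, y=7)
  Distance 5: (x=4, y=0), (x=6, y=0), (x=3, y=1), (x=2, y=2), (x=2, y=4), (x=1, y=5), (x=2, y=6), (x=3, y=7), (x=5, y=7), (x=4, y=8), (x=6, y=8)
  Distance 6: (x=3, y=0), (x=2, y=1), (x=1, y=2), (x=2, y=3), (x=1, y=4), (x=0, y=5), (x=1, y=6), (x=2, y=7), (x=3, y=8), (x=5, y=8), (x=4, y=9), (x=6, y=9)
  Distance 7: (x=2, y=0), (x=1, y=1), (x=0, y=2), (x=1, y=3), (x=0, y=4), (x=0, y=6), (x=1, y=7), (x=2, y=8), (x=3, y=9), (x=5, y=9)
  Distance 8: (x=1, y=0), (x=0, y=1), (x=0, y=3), (x=0, y=7), (x=1, y=8), (x=2, y=9)
  Distance 9: (x=0, y=8), (x=1, y=9)
  Distance 10: (x=0, y=9)
Total reachable: 66 (grid has 66 open cells total)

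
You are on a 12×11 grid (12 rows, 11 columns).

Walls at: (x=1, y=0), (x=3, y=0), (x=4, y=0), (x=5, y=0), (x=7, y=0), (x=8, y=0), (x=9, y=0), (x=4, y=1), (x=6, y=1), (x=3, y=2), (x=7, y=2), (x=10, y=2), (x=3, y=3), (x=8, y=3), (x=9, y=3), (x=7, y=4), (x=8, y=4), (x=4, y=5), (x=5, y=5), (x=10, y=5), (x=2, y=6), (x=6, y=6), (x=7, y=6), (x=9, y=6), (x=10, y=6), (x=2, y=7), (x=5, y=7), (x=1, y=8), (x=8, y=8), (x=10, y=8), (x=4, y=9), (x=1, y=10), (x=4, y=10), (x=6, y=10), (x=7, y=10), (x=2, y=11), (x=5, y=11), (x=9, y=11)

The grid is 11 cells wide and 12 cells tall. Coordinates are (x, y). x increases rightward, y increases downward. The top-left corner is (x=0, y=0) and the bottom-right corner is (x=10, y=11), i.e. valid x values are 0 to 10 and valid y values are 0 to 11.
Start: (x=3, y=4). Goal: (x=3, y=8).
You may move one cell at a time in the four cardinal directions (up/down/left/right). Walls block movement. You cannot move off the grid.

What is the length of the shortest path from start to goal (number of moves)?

BFS from (x=3, y=4) until reaching (x=3, y=8):
  Distance 0: (x=3, y=4)
  Distance 1: (x=2, y=4), (x=4, y=4), (x=3, y=5)
  Distance 2: (x=2, y=3), (x=4, y=3), (x=1, y=4), (x=5, y=4), (x=2, y=5), (x=3, y=6)
  Distance 3: (x=2, y=2), (x=4, y=2), (x=1, y=3), (x=5, y=3), (x=0, y=4), (x=6, y=4), (x=1, y=5), (x=4, y=6), (x=3, y=7)
  Distance 4: (x=2, y=1), (x=1, y=2), (x=5, y=2), (x=0, y=3), (x=6, y=3), (x=0, y=5), (x=6, y=5), (x=1, y=6), (x=5, y=6), (x=4, y=7), (x=3, y=8)  <- goal reached here
One shortest path (4 moves): (x=3, y=4) -> (x=3, y=5) -> (x=3, y=6) -> (x=3, y=7) -> (x=3, y=8)

Answer: Shortest path length: 4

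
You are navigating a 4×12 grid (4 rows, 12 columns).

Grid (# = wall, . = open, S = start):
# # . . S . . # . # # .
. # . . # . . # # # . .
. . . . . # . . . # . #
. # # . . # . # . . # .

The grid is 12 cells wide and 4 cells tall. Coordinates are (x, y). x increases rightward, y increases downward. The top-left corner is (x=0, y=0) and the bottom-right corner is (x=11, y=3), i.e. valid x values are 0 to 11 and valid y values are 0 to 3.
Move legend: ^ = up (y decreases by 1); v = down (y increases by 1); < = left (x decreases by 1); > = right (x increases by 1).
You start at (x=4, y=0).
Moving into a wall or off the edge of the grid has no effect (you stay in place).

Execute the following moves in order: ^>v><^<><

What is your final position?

Start: (x=4, y=0)
  ^ (up): blocked, stay at (x=4, y=0)
  > (right): (x=4, y=0) -> (x=5, y=0)
  v (down): (x=5, y=0) -> (x=5, y=1)
  > (right): (x=5, y=1) -> (x=6, y=1)
  < (left): (x=6, y=1) -> (x=5, y=1)
  ^ (up): (x=5, y=1) -> (x=5, y=0)
  < (left): (x=5, y=0) -> (x=4, y=0)
  > (right): (x=4, y=0) -> (x=5, y=0)
  < (left): (x=5, y=0) -> (x=4, y=0)
Final: (x=4, y=0)

Answer: Final position: (x=4, y=0)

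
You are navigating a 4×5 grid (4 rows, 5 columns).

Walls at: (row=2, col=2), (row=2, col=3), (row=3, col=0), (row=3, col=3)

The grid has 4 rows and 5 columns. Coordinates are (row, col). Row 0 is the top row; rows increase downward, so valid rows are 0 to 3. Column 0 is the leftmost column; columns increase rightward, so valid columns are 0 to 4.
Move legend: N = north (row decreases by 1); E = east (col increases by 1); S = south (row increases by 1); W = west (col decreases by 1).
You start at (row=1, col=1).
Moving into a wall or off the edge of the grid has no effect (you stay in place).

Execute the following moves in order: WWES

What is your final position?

Answer: Final position: (row=2, col=1)

Derivation:
Start: (row=1, col=1)
  W (west): (row=1, col=1) -> (row=1, col=0)
  W (west): blocked, stay at (row=1, col=0)
  E (east): (row=1, col=0) -> (row=1, col=1)
  S (south): (row=1, col=1) -> (row=2, col=1)
Final: (row=2, col=1)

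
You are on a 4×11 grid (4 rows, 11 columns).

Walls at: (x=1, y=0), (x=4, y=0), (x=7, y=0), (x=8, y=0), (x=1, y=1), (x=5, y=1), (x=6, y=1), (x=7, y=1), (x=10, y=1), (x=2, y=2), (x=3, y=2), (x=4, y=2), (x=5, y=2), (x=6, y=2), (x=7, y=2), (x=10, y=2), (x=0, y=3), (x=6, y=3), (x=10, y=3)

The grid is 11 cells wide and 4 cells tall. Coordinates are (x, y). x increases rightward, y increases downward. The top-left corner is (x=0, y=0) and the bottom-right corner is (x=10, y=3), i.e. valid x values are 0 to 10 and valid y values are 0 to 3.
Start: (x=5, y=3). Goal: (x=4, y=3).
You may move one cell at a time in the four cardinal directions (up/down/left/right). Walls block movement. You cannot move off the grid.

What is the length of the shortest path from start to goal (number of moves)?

Answer: Shortest path length: 1

Derivation:
BFS from (x=5, y=3) until reaching (x=4, y=3):
  Distance 0: (x=5, y=3)
  Distance 1: (x=4, y=3)  <- goal reached here
One shortest path (1 moves): (x=5, y=3) -> (x=4, y=3)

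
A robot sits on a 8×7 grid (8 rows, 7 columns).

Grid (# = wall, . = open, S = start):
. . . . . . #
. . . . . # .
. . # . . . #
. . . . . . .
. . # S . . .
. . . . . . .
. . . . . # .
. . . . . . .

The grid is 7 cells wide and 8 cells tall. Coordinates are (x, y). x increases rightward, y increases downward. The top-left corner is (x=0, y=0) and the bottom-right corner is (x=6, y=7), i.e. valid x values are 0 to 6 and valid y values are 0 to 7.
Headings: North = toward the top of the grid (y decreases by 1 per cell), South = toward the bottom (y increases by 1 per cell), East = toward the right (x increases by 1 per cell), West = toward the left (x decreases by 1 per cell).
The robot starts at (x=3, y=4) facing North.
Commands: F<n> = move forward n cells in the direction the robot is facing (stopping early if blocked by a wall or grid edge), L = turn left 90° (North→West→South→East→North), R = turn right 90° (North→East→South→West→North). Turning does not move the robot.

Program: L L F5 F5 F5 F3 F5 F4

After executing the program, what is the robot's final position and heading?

Answer: Final position: (x=3, y=7), facing South

Derivation:
Start: (x=3, y=4), facing North
  L: turn left, now facing West
  L: turn left, now facing South
  F5: move forward 3/5 (blocked), now at (x=3, y=7)
  F5: move forward 0/5 (blocked), now at (x=3, y=7)
  F5: move forward 0/5 (blocked), now at (x=3, y=7)
  F3: move forward 0/3 (blocked), now at (x=3, y=7)
  F5: move forward 0/5 (blocked), now at (x=3, y=7)
  F4: move forward 0/4 (blocked), now at (x=3, y=7)
Final: (x=3, y=7), facing South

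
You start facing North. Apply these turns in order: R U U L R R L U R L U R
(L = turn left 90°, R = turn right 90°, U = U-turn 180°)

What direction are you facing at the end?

Answer: Final heading: South

Derivation:
Start: North
  R (right (90° clockwise)) -> East
  U (U-turn (180°)) -> West
  U (U-turn (180°)) -> East
  L (left (90° counter-clockwise)) -> North
  R (right (90° clockwise)) -> East
  R (right (90° clockwise)) -> South
  L (left (90° counter-clockwise)) -> East
  U (U-turn (180°)) -> West
  R (right (90° clockwise)) -> North
  L (left (90° counter-clockwise)) -> West
  U (U-turn (180°)) -> East
  R (right (90° clockwise)) -> South
Final: South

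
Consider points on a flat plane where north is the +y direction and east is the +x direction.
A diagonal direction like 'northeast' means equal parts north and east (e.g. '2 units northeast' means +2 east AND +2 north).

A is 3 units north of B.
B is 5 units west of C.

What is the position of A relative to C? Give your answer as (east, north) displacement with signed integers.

Place C at the origin (east=0, north=0).
  B is 5 units west of C: delta (east=-5, north=+0); B at (east=-5, north=0).
  A is 3 units north of B: delta (east=+0, north=+3); A at (east=-5, north=3).
Therefore A relative to C: (east=-5, north=3).

Answer: A is at (east=-5, north=3) relative to C.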